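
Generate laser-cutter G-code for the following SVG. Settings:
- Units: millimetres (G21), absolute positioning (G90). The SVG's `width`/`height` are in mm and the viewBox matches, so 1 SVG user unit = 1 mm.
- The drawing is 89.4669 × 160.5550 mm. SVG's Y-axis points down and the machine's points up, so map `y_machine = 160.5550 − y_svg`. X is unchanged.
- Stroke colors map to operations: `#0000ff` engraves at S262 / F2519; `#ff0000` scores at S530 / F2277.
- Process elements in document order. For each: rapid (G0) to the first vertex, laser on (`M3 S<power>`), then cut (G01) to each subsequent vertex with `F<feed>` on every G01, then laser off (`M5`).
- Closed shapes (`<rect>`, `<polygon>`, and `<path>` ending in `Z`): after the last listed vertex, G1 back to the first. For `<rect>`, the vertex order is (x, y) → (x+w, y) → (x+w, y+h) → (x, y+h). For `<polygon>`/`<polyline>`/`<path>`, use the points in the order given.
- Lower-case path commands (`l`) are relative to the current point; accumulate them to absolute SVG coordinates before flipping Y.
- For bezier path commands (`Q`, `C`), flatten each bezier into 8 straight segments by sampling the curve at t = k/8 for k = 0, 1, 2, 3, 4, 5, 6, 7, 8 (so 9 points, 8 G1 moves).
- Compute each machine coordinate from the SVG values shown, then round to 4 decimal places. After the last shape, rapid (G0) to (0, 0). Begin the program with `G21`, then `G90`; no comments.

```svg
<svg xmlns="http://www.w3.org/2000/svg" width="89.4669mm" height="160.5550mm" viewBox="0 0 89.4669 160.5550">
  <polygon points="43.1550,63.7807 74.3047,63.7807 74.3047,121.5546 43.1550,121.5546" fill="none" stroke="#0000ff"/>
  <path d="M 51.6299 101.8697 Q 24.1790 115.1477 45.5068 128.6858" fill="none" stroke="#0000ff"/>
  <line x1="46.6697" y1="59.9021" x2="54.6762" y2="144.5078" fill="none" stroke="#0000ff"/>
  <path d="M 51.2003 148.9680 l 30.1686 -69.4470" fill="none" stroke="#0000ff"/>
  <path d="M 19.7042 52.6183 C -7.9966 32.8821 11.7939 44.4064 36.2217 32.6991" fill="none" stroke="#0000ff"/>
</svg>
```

G21
G90
G0 X43.1550 Y96.7743
M3 S262
G01 X74.3047 Y96.7743 F2519
G01 X74.3047 Y39.0004 F2519
G01 X43.1550 Y39.0004 F2519
G01 X43.1550 Y96.7743 F2519
M5
G0 X51.6299 Y58.6853
M3 S262
G01 X45.5293 Y55.3617 F2519
G01 X40.9531 Y52.0300 F2519
G01 X37.9012 Y48.6902 F2519
G01 X36.3737 Y45.3423 F2519
G01 X36.3705 Y41.9862 F2519
G01 X37.8916 Y38.6220 F2519
G01 X40.9370 Y35.2497 F2519
G01 X45.5068 Y31.8692 F2519
M5
G0 X46.6697 Y100.6529
M3 S262
G01 X54.6762 Y16.0472 F2519
M5
G0 X51.2003 Y11.5870
M3 S262
G01 X81.3689 Y81.0340 F2519
M5
G0 X19.7042 Y107.9367
M3 S262
G01 X11.4589 Y113.9789 F2519
G01 X7.1636 Y117.7289 F2519
G01 X6.3163 Y119.8255 F2519
G01 X8.4147 Y120.9071 F2519
G01 X12.9567 Y121.6124 F2519
G01 X19.4399 Y122.5799 F2519
G01 X27.3623 Y124.4482 F2519
G01 X36.2217 Y127.8559 F2519
M5
G0 X0.0000 Y0.0000

Since the viewBox matches the mm dimensions, user units are millimetres directly. The only transform is the Y-flip y_m = 160.5550 − y_svg.

Shape 1 is a rectangle drawn with `<polygon>`. Its stroke #0000ff means engrave at S262, F2519. After flipping Y the toolpath is (43.1550,96.7743) → (74.3047,96.7743) → (74.3047,39.0004) → (43.1550,39.0004) → (43.1550,96.7743), returning to the start.

Shape 2 is a quadratic bezier drawn with `<path>`. Its stroke #0000ff means engrave at S262, F2519. After flipping Y the toolpath is (51.6299,58.6853) → (45.5293,55.3617) → (40.9531,52.0300) → (37.9012,48.6902) → (36.3737,45.3423) → (36.3705,41.9862) → (37.8916,38.6220) → (40.9370,35.2497) → (45.5068,31.8692).

Shape 3 is a line segment drawn with `<line>`. Its stroke #0000ff means engrave at S262, F2519. After flipping Y the toolpath is (46.6697,100.6529) → (54.6762,16.0472).

Shape 4 is a line segment drawn with `<path>`. Its stroke #0000ff means engrave at S262, F2519. After flipping Y the toolpath is (51.2003,11.5870) → (81.3689,81.0340).

Shape 5 is a cubic bezier drawn with `<path>`. Its stroke #0000ff means engrave at S262, F2519. After flipping Y the toolpath is (19.7042,107.9367) → (11.4589,113.9789) → (7.1636,117.7289) → (6.3163,119.8255) → (8.4147,120.9071) → (12.9567,121.6124) → (19.4399,122.5799) → (27.3623,124.4482) → (36.2217,127.8559).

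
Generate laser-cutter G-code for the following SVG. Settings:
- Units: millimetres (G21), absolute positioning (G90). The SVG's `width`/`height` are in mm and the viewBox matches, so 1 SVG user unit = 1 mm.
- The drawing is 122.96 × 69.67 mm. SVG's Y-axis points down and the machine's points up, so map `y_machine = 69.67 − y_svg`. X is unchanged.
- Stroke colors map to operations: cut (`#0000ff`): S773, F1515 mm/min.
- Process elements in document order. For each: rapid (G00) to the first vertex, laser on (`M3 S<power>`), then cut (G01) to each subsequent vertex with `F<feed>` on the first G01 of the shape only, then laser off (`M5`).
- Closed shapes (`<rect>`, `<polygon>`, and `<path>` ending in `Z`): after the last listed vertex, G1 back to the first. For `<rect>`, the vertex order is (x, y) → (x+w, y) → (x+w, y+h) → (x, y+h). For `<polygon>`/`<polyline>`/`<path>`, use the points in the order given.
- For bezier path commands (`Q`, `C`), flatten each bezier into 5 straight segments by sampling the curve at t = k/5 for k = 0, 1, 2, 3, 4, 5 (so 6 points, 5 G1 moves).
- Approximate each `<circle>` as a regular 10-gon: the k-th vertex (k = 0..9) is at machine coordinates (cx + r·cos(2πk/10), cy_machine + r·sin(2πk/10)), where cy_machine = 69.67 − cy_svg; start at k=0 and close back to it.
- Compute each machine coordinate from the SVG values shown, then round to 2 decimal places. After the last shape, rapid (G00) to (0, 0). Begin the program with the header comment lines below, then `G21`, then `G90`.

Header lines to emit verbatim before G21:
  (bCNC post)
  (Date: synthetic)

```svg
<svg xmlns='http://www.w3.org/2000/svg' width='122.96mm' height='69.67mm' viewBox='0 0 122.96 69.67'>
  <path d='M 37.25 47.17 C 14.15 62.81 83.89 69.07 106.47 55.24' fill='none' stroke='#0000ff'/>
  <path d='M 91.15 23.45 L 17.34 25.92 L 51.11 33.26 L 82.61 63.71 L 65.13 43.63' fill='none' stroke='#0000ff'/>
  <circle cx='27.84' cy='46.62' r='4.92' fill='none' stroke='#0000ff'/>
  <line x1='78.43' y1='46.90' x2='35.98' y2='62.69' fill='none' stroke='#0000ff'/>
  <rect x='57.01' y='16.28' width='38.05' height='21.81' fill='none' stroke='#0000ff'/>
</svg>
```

(bCNC post)
(Date: synthetic)
G21
G90
G00 X37.25 Y22.50
M3 S773
G01 X33.41 Y14.33 F1515
G01 X45.13 Y8.92
G01 X65.70 Y6.79
G01 X88.38 Y8.46
G01 X106.47 Y14.43
M5
G00 X91.15 Y46.22
M3 S773
G01 X17.34 Y43.75 F1515
G01 X51.11 Y36.41
G01 X82.61 Y5.96
G01 X65.13 Y26.04
M5
G00 X32.76 Y23.05
M3 S773
G01 X31.82 Y25.94 F1515
G01 X29.36 Y27.73
G01 X26.32 Y27.73
G01 X23.86 Y25.94
G01 X22.92 Y23.05
G01 X23.86 Y20.16
G01 X26.32 Y18.37
G01 X29.36 Y18.37
G01 X31.82 Y20.16
G01 X32.76 Y23.05
M5
G00 X78.43 Y22.77
M3 S773
G01 X35.98 Y6.98 F1515
M5
G00 X57.01 Y53.39
M3 S773
G01 X95.06 Y53.39 F1515
G01 X95.06 Y31.58
G01 X57.01 Y31.58
G01 X57.01 Y53.39
M5
G00 X0.00 Y0.00

1 u = 1 mm; y_m = 69.67 − y.

[1] `<path>` cubic bezier, #0000ff→cut S773 F1515: (37.25,22.50) → (33.41,14.33) → (45.13,8.92) → (65.70,6.79) → (88.38,8.46) → (106.47,14.43)

[2] `<path>` open polyline, #0000ff→cut S773 F1515: (91.15,46.22) → (17.34,43.75) → (51.11,36.41) → (82.61,5.96) → (65.13,26.04)

[3] `<circle>` circle, #0000ff→cut S773 F1515: (32.76,23.05) → (31.82,25.94) → (29.36,27.73) → (26.32,27.73) → (23.86,25.94) → (22.92,23.05) → (23.86,20.16) → (26.32,18.37) → (29.36,18.37) → (31.82,20.16) → (32.76,23.05) (closed)

[4] `<line>` line segment, #0000ff→cut S773 F1515: (78.43,22.77) → (35.98,6.98)

[5] `<rect>` rectangle, #0000ff→cut S773 F1515: (57.01,53.39) → (95.06,53.39) → (95.06,31.58) → (57.01,31.58) → (57.01,53.39) (closed)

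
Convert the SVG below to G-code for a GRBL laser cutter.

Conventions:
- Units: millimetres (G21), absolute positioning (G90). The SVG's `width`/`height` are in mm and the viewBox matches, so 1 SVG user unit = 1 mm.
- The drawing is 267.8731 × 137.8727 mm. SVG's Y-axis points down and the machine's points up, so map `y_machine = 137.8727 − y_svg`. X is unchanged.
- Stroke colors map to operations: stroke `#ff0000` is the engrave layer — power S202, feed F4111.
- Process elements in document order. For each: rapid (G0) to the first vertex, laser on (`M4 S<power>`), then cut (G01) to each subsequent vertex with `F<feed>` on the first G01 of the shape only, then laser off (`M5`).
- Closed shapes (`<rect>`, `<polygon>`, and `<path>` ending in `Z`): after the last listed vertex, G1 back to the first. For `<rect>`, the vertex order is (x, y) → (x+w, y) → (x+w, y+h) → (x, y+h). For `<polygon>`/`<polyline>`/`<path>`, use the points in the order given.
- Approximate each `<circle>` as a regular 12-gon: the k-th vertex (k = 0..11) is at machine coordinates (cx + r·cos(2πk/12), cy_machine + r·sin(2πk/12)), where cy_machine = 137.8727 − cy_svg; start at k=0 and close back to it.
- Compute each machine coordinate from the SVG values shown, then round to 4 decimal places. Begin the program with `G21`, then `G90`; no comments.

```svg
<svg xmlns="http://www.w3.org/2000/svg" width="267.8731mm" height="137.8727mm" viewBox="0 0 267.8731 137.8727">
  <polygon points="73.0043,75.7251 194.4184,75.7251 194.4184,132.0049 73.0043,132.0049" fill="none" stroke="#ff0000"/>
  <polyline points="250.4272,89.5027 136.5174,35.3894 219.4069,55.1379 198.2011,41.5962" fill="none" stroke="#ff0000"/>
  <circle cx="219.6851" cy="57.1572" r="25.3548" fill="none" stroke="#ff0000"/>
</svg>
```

G21
G90
G0 X73.0043 Y62.1476
M4 S202
G01 X194.4184 Y62.1476 F4111
G01 X194.4184 Y5.8678
G01 X73.0043 Y5.8678
G01 X73.0043 Y62.1476
M5
G0 X250.4272 Y48.3700
M4 S202
G01 X136.5174 Y102.4833 F4111
G01 X219.4069 Y82.7348
G01 X198.2011 Y96.2765
M5
G0 X245.0399 Y80.7155
M4 S202
G01 X241.6430 Y93.3929 F4111
G01 X232.3625 Y102.6734
G01 X219.6851 Y106.0703
G01 X207.0077 Y102.6734
G01 X197.7272 Y93.3929
G01 X194.3303 Y80.7155
G01 X197.7272 Y68.0381
G01 X207.0077 Y58.7576
G01 X219.6851 Y55.3607
G01 X232.3625 Y58.7576
G01 X241.6430 Y68.0381
G01 X245.0399 Y80.7155
M5

Since the viewBox matches the mm dimensions, user units are millimetres directly. The only transform is the Y-flip y_m = 137.8727 − y_svg.

Shape 1 is a rectangle drawn with `<polygon>`. Its stroke #ff0000 means engrave at S202, F4111. After flipping Y the toolpath is (73.0043,62.1476) → (194.4184,62.1476) → (194.4184,5.8678) → (73.0043,5.8678) → (73.0043,62.1476), returning to the start.

Shape 2 is a open polyline drawn with `<polyline>`. Its stroke #ff0000 means engrave at S202, F4111. After flipping Y the toolpath is (250.4272,48.3700) → (136.5174,102.4833) → (219.4069,82.7348) → (198.2011,96.2765).

Shape 3 is a circle drawn with `<circle>`. Its stroke #ff0000 means engrave at S202, F4111. After flipping Y the toolpath is (245.0399,80.7155) → (241.6430,93.3929) → (232.3625,102.6734) → (219.6851,106.0703) → (207.0077,102.6734) → (197.7272,93.3929) → (194.3303,80.7155) → (197.7272,68.0381) → (207.0077,58.7576) → (219.6851,55.3607) → (232.3625,58.7576) → (241.6430,68.0381) → (245.0399,80.7155), returning to the start.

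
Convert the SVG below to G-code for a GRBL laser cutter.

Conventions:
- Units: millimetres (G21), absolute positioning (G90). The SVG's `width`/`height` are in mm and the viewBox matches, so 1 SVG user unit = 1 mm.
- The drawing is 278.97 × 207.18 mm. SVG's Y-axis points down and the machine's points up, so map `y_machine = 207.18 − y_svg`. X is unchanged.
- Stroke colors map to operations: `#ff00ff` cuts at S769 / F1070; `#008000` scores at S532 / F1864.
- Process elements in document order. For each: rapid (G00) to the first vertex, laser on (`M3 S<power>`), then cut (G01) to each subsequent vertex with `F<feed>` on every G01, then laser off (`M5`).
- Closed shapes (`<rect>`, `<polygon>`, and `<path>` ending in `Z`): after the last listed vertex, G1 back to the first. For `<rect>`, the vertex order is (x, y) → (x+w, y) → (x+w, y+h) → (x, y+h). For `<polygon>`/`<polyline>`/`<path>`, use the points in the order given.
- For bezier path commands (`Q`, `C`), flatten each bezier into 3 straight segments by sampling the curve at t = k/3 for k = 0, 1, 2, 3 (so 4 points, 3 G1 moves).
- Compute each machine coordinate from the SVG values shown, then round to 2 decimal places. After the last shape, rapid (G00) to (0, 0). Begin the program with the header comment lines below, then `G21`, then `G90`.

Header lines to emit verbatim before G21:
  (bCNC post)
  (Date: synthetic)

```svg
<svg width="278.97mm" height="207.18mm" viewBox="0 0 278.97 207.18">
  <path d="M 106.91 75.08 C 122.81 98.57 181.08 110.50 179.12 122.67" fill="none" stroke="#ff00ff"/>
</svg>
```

(bCNC post)
(Date: synthetic)
G21
G90
G00 X106.91 Y132.10
M3 S769
G01 X133.13 Y112.03 F1070
G01 X164.80 Y97.04 F1070
G01 X179.12 Y84.51 F1070
M5
G00 X0.00 Y0.00

1 u = 1 mm; y_m = 207.18 − y.

[1] `<path>` cubic bezier, #ff00ff→cut S769 F1070: (106.91,132.10) → (133.13,112.03) → (164.80,97.04) → (179.12,84.51)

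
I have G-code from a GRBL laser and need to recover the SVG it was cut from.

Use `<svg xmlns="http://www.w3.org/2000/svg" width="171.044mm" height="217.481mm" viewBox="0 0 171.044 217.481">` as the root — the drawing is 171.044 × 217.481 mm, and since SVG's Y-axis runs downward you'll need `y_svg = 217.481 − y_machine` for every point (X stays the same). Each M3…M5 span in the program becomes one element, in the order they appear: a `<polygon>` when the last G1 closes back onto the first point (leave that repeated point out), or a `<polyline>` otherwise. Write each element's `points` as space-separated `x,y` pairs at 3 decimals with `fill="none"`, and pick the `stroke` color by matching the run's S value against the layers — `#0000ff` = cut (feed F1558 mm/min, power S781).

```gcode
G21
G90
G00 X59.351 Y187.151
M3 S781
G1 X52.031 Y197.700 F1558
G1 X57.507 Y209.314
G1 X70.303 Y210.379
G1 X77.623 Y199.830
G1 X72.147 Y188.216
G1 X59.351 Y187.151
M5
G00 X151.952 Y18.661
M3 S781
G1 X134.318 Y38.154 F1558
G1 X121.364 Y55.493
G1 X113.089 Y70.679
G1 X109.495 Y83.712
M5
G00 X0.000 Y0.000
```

<svg xmlns="http://www.w3.org/2000/svg" width="171.044mm" height="217.481mm" viewBox="0 0 171.044 217.481">
  <polygon points="59.351,30.330 52.031,19.781 57.507,8.167 70.303,7.102 77.623,17.651 72.147,29.265" fill="none" stroke="#0000ff"/>
  <polyline points="151.952,198.820 134.318,179.327 121.364,161.988 113.089,146.802 109.495,133.769" fill="none" stroke="#0000ff"/>
</svg>

Machine Y-up, SVG Y-down with viewBox height 217.481, so y_svg = 217.481 − y_machine; X carries over. Every run uses S781, so all elements get stroke `#0000ff` (cut).

Run 1: The run returns to its start, so emit a `<polygon>` with points (Y-flipped): 59.351,30.330 52.031,19.781 57.507,8.167 70.303,7.102 77.623,17.651 72.147,29.265.

Run 2: The run is open, so emit a `<polyline>` with points (Y-flipped): 151.952,198.820 134.318,179.327 121.364,161.988 113.089,146.802 109.495,133.769.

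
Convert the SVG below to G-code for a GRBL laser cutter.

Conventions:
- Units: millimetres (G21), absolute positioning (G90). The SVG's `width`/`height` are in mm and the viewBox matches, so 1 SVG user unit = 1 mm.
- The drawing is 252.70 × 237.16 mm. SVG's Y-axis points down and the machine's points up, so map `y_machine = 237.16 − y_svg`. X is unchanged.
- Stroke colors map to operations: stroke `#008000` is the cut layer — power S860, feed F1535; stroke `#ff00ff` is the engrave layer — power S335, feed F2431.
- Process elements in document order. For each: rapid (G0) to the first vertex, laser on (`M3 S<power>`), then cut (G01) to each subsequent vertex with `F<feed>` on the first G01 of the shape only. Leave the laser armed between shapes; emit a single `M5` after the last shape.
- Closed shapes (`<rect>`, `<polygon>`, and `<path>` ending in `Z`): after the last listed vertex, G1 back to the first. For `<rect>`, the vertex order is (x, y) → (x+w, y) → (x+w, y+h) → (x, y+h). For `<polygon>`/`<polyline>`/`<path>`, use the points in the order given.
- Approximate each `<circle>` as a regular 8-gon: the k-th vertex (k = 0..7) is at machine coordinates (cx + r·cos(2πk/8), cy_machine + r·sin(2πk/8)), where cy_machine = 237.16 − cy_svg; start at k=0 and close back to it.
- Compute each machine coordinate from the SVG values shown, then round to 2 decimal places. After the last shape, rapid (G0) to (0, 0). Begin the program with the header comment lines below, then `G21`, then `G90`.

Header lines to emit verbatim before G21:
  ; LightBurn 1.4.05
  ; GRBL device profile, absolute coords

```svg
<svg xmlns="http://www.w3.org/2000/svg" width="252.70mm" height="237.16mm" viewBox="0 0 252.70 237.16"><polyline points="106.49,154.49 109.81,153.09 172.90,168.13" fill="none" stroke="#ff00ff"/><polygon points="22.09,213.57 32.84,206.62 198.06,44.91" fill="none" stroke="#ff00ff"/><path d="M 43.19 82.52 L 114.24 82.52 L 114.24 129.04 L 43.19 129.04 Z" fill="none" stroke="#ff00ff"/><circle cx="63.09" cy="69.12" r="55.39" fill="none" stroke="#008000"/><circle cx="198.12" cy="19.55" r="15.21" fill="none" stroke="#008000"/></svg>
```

viewBox `0 0 252.70 237.16` with mm width/height → 1 unit = 1 mm. Flip: y_m = 237.16 − y_svg.

**Shape 1** — `<polyline>` open polyline, stroke `#ff00ff` → engrave (S335, F2431). Machine vertices: (106.49,82.67) → (109.81,84.07) → (172.90,69.03). Open path.

**Shape 2** — `<polygon>` closed polygon, stroke `#ff00ff` → engrave (S335, F2431). Machine vertices: (22.09,23.59) → (32.84,30.54) → (198.06,192.25) → (22.09,23.59). Closed: final G1 returns to the first vertex.

**Shape 3** — `<path>` rectangle, stroke `#ff00ff` → engrave (S335, F2431). Machine vertices: (43.19,154.64) → (114.24,154.64) → (114.24,108.12) → (43.19,108.12) → (43.19,154.64). Closed: final G1 returns to the first vertex.

**Shape 4** — `<circle>` circle, stroke `#008000` → cut (S860, F1535). Machine vertices: (118.48,168.04) → (102.26,207.21) → (63.09,223.43) → (23.92,207.21) → (7.70,168.04) → (23.92,128.87) → (63.09,112.65) → (102.26,128.87) → (118.48,168.04). Closed: final G1 returns to the first vertex.

**Shape 5** — `<circle>` circle, stroke `#008000` → cut (S860, F1535). Machine vertices: (213.33,217.61) → (208.88,228.37) → (198.12,232.82) → (187.36,228.37) → (182.91,217.61) → (187.36,206.85) → (198.12,202.40) → (208.88,206.85) → (213.33,217.61). Closed: final G1 returns to the first vertex.

; LightBurn 1.4.05
; GRBL device profile, absolute coords
G21
G90
G0 X106.49 Y82.67
M3 S335
G01 X109.81 Y84.07 F2431
G01 X172.90 Y69.03
G0 X22.09 Y23.59
M3 S335
G01 X32.84 Y30.54 F2431
G01 X198.06 Y192.25
G01 X22.09 Y23.59
G0 X43.19 Y154.64
M3 S335
G01 X114.24 Y154.64 F2431
G01 X114.24 Y108.12
G01 X43.19 Y108.12
G01 X43.19 Y154.64
G0 X118.48 Y168.04
M3 S860
G01 X102.26 Y207.21 F1535
G01 X63.09 Y223.43
G01 X23.92 Y207.21
G01 X7.70 Y168.04
G01 X23.92 Y128.87
G01 X63.09 Y112.65
G01 X102.26 Y128.87
G01 X118.48 Y168.04
G0 X213.33 Y217.61
M3 S860
G01 X208.88 Y228.37 F1535
G01 X198.12 Y232.82
G01 X187.36 Y228.37
G01 X182.91 Y217.61
G01 X187.36 Y206.85
G01 X198.12 Y202.40
G01 X208.88 Y206.85
G01 X213.33 Y217.61
M5
G0 X0.00 Y0.00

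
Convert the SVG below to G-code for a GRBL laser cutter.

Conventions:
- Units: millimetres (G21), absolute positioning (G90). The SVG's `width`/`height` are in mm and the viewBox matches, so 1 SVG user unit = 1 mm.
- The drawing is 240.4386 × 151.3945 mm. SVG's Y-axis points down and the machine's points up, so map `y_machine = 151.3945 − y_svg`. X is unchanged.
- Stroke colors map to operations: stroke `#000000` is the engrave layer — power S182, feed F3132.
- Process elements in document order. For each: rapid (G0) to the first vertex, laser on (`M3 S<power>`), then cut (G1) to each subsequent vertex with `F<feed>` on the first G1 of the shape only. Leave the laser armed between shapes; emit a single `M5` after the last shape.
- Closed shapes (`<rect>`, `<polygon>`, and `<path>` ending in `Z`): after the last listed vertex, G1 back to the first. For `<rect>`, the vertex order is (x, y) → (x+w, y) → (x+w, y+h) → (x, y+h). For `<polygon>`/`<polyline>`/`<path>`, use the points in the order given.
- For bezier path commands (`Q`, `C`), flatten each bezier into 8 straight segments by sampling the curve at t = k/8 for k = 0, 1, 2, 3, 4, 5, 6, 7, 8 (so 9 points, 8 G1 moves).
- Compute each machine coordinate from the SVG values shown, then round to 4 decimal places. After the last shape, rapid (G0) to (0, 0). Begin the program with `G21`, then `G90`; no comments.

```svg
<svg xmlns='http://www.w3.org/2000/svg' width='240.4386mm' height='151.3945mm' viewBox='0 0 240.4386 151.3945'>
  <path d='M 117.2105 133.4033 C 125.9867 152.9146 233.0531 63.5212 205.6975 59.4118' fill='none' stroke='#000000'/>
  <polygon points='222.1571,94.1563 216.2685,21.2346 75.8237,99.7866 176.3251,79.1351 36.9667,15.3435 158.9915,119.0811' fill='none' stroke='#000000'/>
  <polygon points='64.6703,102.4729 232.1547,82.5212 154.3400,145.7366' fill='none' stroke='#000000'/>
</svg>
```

G21
G90
G0 X117.2105 Y17.9912
M3 S182
G1 X124.6544 Y15.4001 F3132
G1 X138.5859 Y20.7432
G1 X156.2780 Y31.7447
G1 X175.0034 Y46.1292
G1 X192.0352 Y61.6209
G1 X204.6462 Y75.9441
G1 X210.1093 Y86.8233
G1 X205.6975 Y91.9827
G0 X222.1571 Y57.2382
M3 S182
G1 X216.2685 Y130.1599 F3132
G1 X75.8237 Y51.6079
G1 X176.3251 Y72.2594
G1 X36.9667 Y136.0510
G1 X158.9915 Y32.3134
G1 X222.1571 Y57.2382
G0 X64.6703 Y48.9216
M3 S182
G1 X232.1547 Y68.8733 F3132
G1 X154.3400 Y5.6579
G1 X64.6703 Y48.9216
M5
G0 X0.0000 Y0.0000

Since the viewBox matches the mm dimensions, user units are millimetres directly. The only transform is the Y-flip y_m = 151.3945 − y_svg.

Shape 1 is a cubic bezier drawn with `<path>`. Its stroke #000000 means engrave at S182, F3132. After flipping Y the toolpath is (117.2105,17.9912) → (124.6544,15.4001) → (138.5859,20.7432) → (156.2780,31.7447) → (175.0034,46.1292) → (192.0352,61.6209) → (204.6462,75.9441) → (210.1093,86.8233) → (205.6975,91.9827).

Shape 2 is a closed polygon drawn with `<polygon>`. Its stroke #000000 means engrave at S182, F3132. After flipping Y the toolpath is (222.1571,57.2382) → (216.2685,130.1599) → (75.8237,51.6079) → (176.3251,72.2594) → (36.9667,136.0510) → (158.9915,32.3134) → (222.1571,57.2382), returning to the start.

Shape 3 is a closed polygon drawn with `<polygon>`. Its stroke #000000 means engrave at S182, F3132. After flipping Y the toolpath is (64.6703,48.9216) → (232.1547,68.8733) → (154.3400,5.6579) → (64.6703,48.9216), returning to the start.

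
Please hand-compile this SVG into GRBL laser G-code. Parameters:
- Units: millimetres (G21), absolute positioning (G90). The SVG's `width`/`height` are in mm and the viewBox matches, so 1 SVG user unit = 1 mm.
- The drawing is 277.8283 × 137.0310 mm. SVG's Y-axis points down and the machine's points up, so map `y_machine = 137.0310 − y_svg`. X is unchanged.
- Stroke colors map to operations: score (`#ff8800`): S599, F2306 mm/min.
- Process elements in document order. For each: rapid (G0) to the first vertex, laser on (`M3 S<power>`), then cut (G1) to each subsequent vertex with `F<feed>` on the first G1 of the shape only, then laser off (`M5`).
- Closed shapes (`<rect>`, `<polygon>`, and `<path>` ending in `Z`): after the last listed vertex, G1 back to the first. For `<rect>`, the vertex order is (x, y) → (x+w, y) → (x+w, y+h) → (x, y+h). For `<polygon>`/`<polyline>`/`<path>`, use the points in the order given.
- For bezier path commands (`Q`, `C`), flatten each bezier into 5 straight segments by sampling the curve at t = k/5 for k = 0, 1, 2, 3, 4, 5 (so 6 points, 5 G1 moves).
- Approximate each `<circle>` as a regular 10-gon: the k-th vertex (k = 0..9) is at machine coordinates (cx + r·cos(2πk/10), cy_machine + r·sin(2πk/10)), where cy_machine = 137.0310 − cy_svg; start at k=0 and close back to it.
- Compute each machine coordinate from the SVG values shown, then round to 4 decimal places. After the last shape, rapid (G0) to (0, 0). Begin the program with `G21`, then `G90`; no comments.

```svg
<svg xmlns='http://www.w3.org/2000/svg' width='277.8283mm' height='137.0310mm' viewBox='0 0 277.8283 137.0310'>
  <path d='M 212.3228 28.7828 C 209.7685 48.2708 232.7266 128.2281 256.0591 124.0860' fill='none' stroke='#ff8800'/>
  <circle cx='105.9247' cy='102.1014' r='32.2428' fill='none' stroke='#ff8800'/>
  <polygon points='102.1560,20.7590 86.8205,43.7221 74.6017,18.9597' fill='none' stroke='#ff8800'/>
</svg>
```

G21
G90
G0 X212.3228 Y108.2482
M3 S599
G1 X213.6506 Y90.4556 F2306
G1 X219.8948 Y65.0897
G1 X229.8486 Y39.0898
G1 X242.3056 Y19.3951
G1 X256.0591 Y12.9450
M5
G0 X138.1675 Y34.9296
M3 S599
G1 X132.0097 Y53.8814 F2306
G1 X115.8883 Y65.5943
G1 X95.9611 Y65.5943
G1 X79.8397 Y53.8814
G1 X73.6819 Y34.9296
G1 X79.8397 Y15.9778
G1 X95.9611 Y4.2649
G1 X115.8883 Y4.2649
G1 X132.0097 Y15.9778
G1 X138.1675 Y34.9296
M5
G0 X102.1560 Y116.2720
M3 S599
G1 X86.8205 Y93.3089 F2306
G1 X74.6017 Y118.0713
G1 X102.1560 Y116.2720
M5
G0 X0.0000 Y0.0000

viewBox `0 0 277.8283 137.0310` with mm width/height → 1 unit = 1 mm. Flip: y_m = 137.0310 − y_svg.

**Shape 1** — `<path>` cubic bezier, stroke `#ff8800` → score (S599, F2306). Control points (SVG): P0=(212.3228,28.7828), P1=(209.7685,48.2708), P2=(232.7266,128.2281), P3=(256.0591,124.0860); sampled at t=k/5. Machine vertices: (212.3228,108.2482) → (213.6506,90.4556) → (219.8948,65.0897) → (229.8486,39.0898) → (242.3056,19.3951) → (256.0591,12.9450). Open path.

**Shape 2** — `<circle>` circle, stroke `#ff8800` → score (S599, F2306). Machine vertices: (138.1675,34.9296) → (132.0097,53.8814) → (115.8883,65.5943) → (95.9611,65.5943) → (79.8397,53.8814) → (73.6819,34.9296) → (79.8397,15.9778) → (95.9611,4.2649) → (115.8883,4.2649) → (132.0097,15.9778) → (138.1675,34.9296). Closed: final G1 returns to the first vertex.

**Shape 3** — `<polygon>` regular polygon, stroke `#ff8800` → score (S599, F2306). Machine vertices: (102.1560,116.2720) → (86.8205,93.3089) → (74.6017,118.0713) → (102.1560,116.2720). Closed: final G1 returns to the first vertex.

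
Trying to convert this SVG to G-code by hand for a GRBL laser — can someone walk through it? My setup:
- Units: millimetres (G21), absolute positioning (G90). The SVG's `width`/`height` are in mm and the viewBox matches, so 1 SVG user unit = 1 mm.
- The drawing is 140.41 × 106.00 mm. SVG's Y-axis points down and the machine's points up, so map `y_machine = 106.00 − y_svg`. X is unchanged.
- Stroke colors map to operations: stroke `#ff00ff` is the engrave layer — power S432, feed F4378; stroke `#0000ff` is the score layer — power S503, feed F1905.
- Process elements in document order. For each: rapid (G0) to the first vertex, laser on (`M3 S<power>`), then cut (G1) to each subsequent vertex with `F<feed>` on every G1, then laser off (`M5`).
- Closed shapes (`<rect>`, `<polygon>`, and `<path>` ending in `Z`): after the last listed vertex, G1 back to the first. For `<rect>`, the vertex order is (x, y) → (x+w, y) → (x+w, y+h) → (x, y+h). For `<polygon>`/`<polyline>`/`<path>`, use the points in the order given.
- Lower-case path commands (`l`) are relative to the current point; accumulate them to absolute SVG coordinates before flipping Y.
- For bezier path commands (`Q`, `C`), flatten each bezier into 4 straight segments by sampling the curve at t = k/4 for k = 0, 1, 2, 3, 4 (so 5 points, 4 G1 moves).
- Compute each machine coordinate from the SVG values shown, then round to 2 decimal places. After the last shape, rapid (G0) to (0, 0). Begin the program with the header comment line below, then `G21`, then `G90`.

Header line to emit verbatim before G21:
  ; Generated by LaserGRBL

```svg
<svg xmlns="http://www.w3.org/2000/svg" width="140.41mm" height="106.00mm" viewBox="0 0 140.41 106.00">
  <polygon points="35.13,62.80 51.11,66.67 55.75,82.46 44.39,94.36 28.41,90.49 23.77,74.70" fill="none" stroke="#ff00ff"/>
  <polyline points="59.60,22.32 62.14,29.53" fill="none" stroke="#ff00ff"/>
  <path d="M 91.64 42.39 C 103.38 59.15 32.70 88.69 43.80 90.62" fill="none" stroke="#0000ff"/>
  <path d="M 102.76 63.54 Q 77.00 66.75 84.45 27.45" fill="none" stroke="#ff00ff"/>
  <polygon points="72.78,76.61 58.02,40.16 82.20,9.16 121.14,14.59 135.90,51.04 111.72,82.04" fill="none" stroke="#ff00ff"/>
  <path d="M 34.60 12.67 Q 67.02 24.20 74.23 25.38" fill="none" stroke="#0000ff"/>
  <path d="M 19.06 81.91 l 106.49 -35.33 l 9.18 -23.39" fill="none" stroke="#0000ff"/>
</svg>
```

1 u = 1 mm; y_m = 106.00 − y.

[1] `<polygon>` regular polygon, #ff00ff→engrave S432 F4378: (35.13,43.20) → (51.11,39.33) → (55.75,23.54) → (44.39,11.64) → (28.41,15.51) → (23.77,31.30) → (35.13,43.20) (closed)

[2] `<polyline>` line segment, #ff00ff→engrave S432 F4378: (59.60,83.68) → (62.14,76.47)

[3] `<path>` cubic bezier, #0000ff→score S503 F1905: (91.64,63.61) → (87.56,49.27) → (67.96,33.93) → (48.24,21.37) → (43.80,15.38)

[4] `<path>` quadratic bezier, #ff00ff→engrave S432 F4378: (102.76,42.46) → (91.96,43.51) → (85.30,49.88) → (82.80,61.56) → (84.45,78.55)

[5] `<polygon>` regular polygon, #ff00ff→engrave S432 F4378: (72.78,29.39) → (58.02,65.84) → (82.20,96.84) → (121.14,91.41) → (135.90,54.96) → (111.72,23.96) → (72.78,29.39) (closed)

[6] `<path>` quadratic bezier, #0000ff→score S503 F1905: (34.60,93.33) → (49.23,88.21) → (60.72,84.39) → (69.05,81.86) → (74.23,80.62)

[7] `<path>` open polyline, #0000ff→score S503 F1905: (19.06,24.09) → (125.55,59.42) → (134.73,82.81)

; Generated by LaserGRBL
G21
G90
G0 X35.13 Y43.20
M3 S432
G1 X51.11 Y39.33 F4378
G1 X55.75 Y23.54 F4378
G1 X44.39 Y11.64 F4378
G1 X28.41 Y15.51 F4378
G1 X23.77 Y31.30 F4378
G1 X35.13 Y43.20 F4378
M5
G0 X59.60 Y83.68
M3 S432
G1 X62.14 Y76.47 F4378
M5
G0 X91.64 Y63.61
M3 S503
G1 X87.56 Y49.27 F1905
G1 X67.96 Y33.93 F1905
G1 X48.24 Y21.37 F1905
G1 X43.80 Y15.38 F1905
M5
G0 X102.76 Y42.46
M3 S432
G1 X91.96 Y43.51 F4378
G1 X85.30 Y49.88 F4378
G1 X82.80 Y61.56 F4378
G1 X84.45 Y78.55 F4378
M5
G0 X72.78 Y29.39
M3 S432
G1 X58.02 Y65.84 F4378
G1 X82.20 Y96.84 F4378
G1 X121.14 Y91.41 F4378
G1 X135.90 Y54.96 F4378
G1 X111.72 Y23.96 F4378
G1 X72.78 Y29.39 F4378
M5
G0 X34.60 Y93.33
M3 S503
G1 X49.23 Y88.21 F1905
G1 X60.72 Y84.39 F1905
G1 X69.05 Y81.86 F1905
G1 X74.23 Y80.62 F1905
M5
G0 X19.06 Y24.09
M3 S503
G1 X125.55 Y59.42 F1905
G1 X134.73 Y82.81 F1905
M5
G0 X0.00 Y0.00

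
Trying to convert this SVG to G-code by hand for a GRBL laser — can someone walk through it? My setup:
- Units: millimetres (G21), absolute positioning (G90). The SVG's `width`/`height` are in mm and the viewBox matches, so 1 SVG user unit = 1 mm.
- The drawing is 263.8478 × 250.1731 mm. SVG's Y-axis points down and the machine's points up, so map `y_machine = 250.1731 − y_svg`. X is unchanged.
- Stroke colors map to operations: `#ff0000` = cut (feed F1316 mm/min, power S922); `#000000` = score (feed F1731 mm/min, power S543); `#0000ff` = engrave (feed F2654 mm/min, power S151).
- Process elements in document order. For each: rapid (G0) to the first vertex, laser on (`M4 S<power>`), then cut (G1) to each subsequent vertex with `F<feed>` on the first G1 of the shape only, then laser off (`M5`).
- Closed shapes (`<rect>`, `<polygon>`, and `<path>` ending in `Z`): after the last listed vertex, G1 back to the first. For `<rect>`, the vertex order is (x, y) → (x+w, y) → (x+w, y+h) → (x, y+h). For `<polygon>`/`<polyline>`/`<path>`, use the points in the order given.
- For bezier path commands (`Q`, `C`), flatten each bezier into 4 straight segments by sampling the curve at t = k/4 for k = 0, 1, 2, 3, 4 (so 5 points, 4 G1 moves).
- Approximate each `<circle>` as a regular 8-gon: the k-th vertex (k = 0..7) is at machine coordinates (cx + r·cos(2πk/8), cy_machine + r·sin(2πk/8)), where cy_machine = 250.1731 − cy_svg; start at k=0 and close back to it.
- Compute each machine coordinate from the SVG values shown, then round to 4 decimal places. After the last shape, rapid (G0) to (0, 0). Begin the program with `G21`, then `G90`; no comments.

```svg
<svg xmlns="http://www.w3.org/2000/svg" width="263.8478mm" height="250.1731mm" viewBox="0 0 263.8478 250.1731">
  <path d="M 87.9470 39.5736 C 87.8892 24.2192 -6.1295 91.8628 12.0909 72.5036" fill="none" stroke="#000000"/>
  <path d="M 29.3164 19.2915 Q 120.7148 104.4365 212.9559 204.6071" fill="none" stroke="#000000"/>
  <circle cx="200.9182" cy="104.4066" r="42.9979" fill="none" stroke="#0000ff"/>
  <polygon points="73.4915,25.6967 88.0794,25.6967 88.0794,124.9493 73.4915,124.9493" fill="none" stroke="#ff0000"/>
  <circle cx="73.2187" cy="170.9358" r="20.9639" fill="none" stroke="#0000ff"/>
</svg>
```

1 u = 1 mm; y_m = 250.1731 − y.

[1] `<path>` cubic bezier, #000000→score S543 F1731: (87.9470,210.5995) → (73.5079,209.2094) → (43.1646,192.6327) → (16.2486,176.8069) → (12.0909,177.6695)

[2] `<path>` quadratic bezier, #000000→score S543 F1731: (29.3164,230.8816) → (75.0683,187.3700) → (120.9255,141.9802) → (166.8880,94.7122) → (212.9559,45.5660)

[3] `<circle>` circle, #0000ff→engrave S151 F2654: (243.9161,145.7665) → (231.3223,176.1706) → (200.9182,188.7644) → (170.5141,176.1706) → (157.9203,145.7665) → (170.5141,115.3624) → (200.9182,102.7686) → (231.3223,115.3624) → (243.9161,145.7665) (closed)

[4] `<polygon>` rectangle, #ff0000→cut S922 F1316: (73.4915,224.4764) → (88.0794,224.4764) → (88.0794,125.2238) → (73.4915,125.2238) → (73.4915,224.4764) (closed)

[5] `<circle>` circle, #0000ff→engrave S151 F2654: (94.1826,79.2373) → (88.0424,94.0610) → (73.2187,100.2012) → (58.3950,94.0610) → (52.2548,79.2373) → (58.3950,64.4136) → (73.2187,58.2734) → (88.0424,64.4136) → (94.1826,79.2373) (closed)

G21
G90
G0 X87.9470 Y210.5995
M4 S543
G1 X73.5079 Y209.2094 F1731
G1 X43.1646 Y192.6327
G1 X16.2486 Y176.8069
G1 X12.0909 Y177.6695
M5
G0 X29.3164 Y230.8816
M4 S543
G1 X75.0683 Y187.3700 F1731
G1 X120.9255 Y141.9802
G1 X166.8880 Y94.7122
G1 X212.9559 Y45.5660
M5
G0 X243.9161 Y145.7665
M4 S151
G1 X231.3223 Y176.1706 F2654
G1 X200.9182 Y188.7644
G1 X170.5141 Y176.1706
G1 X157.9203 Y145.7665
G1 X170.5141 Y115.3624
G1 X200.9182 Y102.7686
G1 X231.3223 Y115.3624
G1 X243.9161 Y145.7665
M5
G0 X73.4915 Y224.4764
M4 S922
G1 X88.0794 Y224.4764 F1316
G1 X88.0794 Y125.2238
G1 X73.4915 Y125.2238
G1 X73.4915 Y224.4764
M5
G0 X94.1826 Y79.2373
M4 S151
G1 X88.0424 Y94.0610 F2654
G1 X73.2187 Y100.2012
G1 X58.3950 Y94.0610
G1 X52.2548 Y79.2373
G1 X58.3950 Y64.4136
G1 X73.2187 Y58.2734
G1 X88.0424 Y64.4136
G1 X94.1826 Y79.2373
M5
G0 X0.0000 Y0.0000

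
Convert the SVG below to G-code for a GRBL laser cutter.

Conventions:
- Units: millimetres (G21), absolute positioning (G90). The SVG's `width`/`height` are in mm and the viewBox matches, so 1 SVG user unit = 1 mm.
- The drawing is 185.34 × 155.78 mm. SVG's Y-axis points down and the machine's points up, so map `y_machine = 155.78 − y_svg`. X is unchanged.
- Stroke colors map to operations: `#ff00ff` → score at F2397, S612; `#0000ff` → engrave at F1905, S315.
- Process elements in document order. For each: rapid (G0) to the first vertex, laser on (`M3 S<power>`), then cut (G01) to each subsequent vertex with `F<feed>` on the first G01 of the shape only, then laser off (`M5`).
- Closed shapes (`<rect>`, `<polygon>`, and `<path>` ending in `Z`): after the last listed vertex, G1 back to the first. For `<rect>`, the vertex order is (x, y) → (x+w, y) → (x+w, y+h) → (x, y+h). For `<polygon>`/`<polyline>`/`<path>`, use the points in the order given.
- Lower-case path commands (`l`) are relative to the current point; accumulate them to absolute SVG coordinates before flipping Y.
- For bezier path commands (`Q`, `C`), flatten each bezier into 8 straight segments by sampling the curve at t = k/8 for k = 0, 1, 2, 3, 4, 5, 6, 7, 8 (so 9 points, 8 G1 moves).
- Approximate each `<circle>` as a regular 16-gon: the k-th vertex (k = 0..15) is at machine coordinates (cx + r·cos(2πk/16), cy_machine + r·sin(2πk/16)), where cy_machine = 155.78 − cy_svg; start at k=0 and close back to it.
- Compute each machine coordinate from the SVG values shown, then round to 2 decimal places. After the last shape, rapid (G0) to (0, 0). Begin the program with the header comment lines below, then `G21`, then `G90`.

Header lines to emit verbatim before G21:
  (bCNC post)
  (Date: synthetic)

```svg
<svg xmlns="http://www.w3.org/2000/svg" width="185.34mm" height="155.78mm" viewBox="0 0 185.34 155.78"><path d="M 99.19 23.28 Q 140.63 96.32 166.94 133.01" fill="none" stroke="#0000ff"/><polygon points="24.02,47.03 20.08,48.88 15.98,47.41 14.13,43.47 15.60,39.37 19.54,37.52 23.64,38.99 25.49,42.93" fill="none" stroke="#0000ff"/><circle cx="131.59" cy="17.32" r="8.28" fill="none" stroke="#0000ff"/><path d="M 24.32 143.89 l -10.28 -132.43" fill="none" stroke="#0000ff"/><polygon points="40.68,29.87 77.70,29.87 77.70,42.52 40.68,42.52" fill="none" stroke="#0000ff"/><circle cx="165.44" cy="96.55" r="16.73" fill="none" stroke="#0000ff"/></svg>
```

viewBox `0 0 185.34 155.78` with mm width/height → 1 unit = 1 mm. Flip: y_m = 155.78 − y_svg.

**Shape 1** — `<path>` quadratic bezier, stroke `#0000ff` → engrave (S315, F1905). Control points (SVG): P0=(99.19,23.28), P1=(140.63,96.32), P2=(166.94,133.01); sampled at t=k/8. Machine vertices: (99.19,132.50) → (109.31,114.81) → (118.96,98.25) → (128.14,82.83) → (136.85,68.55) → (145.08,55.40) → (152.84,43.39) → (160.13,32.51) → (166.94,22.77). Open path.

**Shape 2** — `<polygon>` regular polygon, stroke `#0000ff` → engrave (S315, F1905). Machine vertices: (24.02,108.75) → (20.08,106.90) → (15.98,108.37) → (14.13,112.31) → (15.60,116.41) → (19.54,118.26) → (23.64,116.79) → (25.49,112.85) → (24.02,108.75). Closed: final G1 returns to the first vertex.

**Shape 3** — `<circle>` circle, stroke `#0000ff` → engrave (S315, F1905). Machine vertices: (139.87,138.46) → (139.24,141.63) → (137.44,144.31) → (134.76,146.11) → (131.59,146.74) → (128.42,146.11) → (125.74,144.31) → (123.94,141.63) → (123.31,138.46) → (123.94,135.29) → (125.74,132.61) → (128.42,130.81) → (131.59,130.18) → (134.76,130.81) → (137.44,132.61) → (139.24,135.29) → (139.87,138.46). Closed: final G1 returns to the first vertex.

**Shape 4** — `<path>` line segment, stroke `#0000ff` → engrave (S315, F1905). Machine vertices: (24.32,11.89) → (14.04,144.32). Open path.

**Shape 5** — `<polygon>` rectangle, stroke `#0000ff` → engrave (S315, F1905). Machine vertices: (40.68,125.91) → (77.70,125.91) → (77.70,113.26) → (40.68,113.26) → (40.68,125.91). Closed: final G1 returns to the first vertex.

**Shape 6** — `<circle>` circle, stroke `#0000ff` → engrave (S315, F1905). Machine vertices: (182.17,59.23) → (180.90,65.63) → (177.27,71.06) → (171.84,74.69) → (165.44,75.96) → (159.04,74.69) → (153.61,71.06) → (149.98,65.63) → (148.71,59.23) → (149.98,52.83) → (153.61,47.40) → (159.04,43.77) → (165.44,42.50) → (171.84,43.77) → (177.27,47.40) → (180.90,52.83) → (182.17,59.23). Closed: final G1 returns to the first vertex.

(bCNC post)
(Date: synthetic)
G21
G90
G0 X99.19 Y132.50
M3 S315
G01 X109.31 Y114.81 F1905
G01 X118.96 Y98.25
G01 X128.14 Y82.83
G01 X136.85 Y68.55
G01 X145.08 Y55.40
G01 X152.84 Y43.39
G01 X160.13 Y32.51
G01 X166.94 Y22.77
M5
G0 X24.02 Y108.75
M3 S315
G01 X20.08 Y106.90 F1905
G01 X15.98 Y108.37
G01 X14.13 Y112.31
G01 X15.60 Y116.41
G01 X19.54 Y118.26
G01 X23.64 Y116.79
G01 X25.49 Y112.85
G01 X24.02 Y108.75
M5
G0 X139.87 Y138.46
M3 S315
G01 X139.24 Y141.63 F1905
G01 X137.44 Y144.31
G01 X134.76 Y146.11
G01 X131.59 Y146.74
G01 X128.42 Y146.11
G01 X125.74 Y144.31
G01 X123.94 Y141.63
G01 X123.31 Y138.46
G01 X123.94 Y135.29
G01 X125.74 Y132.61
G01 X128.42 Y130.81
G01 X131.59 Y130.18
G01 X134.76 Y130.81
G01 X137.44 Y132.61
G01 X139.24 Y135.29
G01 X139.87 Y138.46
M5
G0 X24.32 Y11.89
M3 S315
G01 X14.04 Y144.32 F1905
M5
G0 X40.68 Y125.91
M3 S315
G01 X77.70 Y125.91 F1905
G01 X77.70 Y113.26
G01 X40.68 Y113.26
G01 X40.68 Y125.91
M5
G0 X182.17 Y59.23
M3 S315
G01 X180.90 Y65.63 F1905
G01 X177.27 Y71.06
G01 X171.84 Y74.69
G01 X165.44 Y75.96
G01 X159.04 Y74.69
G01 X153.61 Y71.06
G01 X149.98 Y65.63
G01 X148.71 Y59.23
G01 X149.98 Y52.83
G01 X153.61 Y47.40
G01 X159.04 Y43.77
G01 X165.44 Y42.50
G01 X171.84 Y43.77
G01 X177.27 Y47.40
G01 X180.90 Y52.83
G01 X182.17 Y59.23
M5
G0 X0.00 Y0.00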